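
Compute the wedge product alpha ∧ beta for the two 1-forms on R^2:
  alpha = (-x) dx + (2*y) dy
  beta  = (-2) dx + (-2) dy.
alpha ∧ beta = (2*x + 4*y) dx ∧ dy

Distribute the wedge, using dx_i ∧ dx_j = -dx_j ∧ dx_i and dx_i ∧ dx_i = 0. For each pair (i, j) with i < j, the coefficient of dx_i ∧ dx_j in alpha ∧ beta is (alpha_i * beta_j - alpha_j * beta_i). Collecting: alpha ∧ beta = (2*x + 4*y) dx ∧ dy.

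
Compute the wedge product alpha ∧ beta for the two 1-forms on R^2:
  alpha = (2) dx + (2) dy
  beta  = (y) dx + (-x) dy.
alpha ∧ beta = (-2*x - 2*y) dx ∧ dy

Distribute the wedge, using dx_i ∧ dx_j = -dx_j ∧ dx_i and dx_i ∧ dx_i = 0. For each pair (i, j) with i < j, the coefficient of dx_i ∧ dx_j in alpha ∧ beta is (alpha_i * beta_j - alpha_j * beta_i). Collecting: alpha ∧ beta = (-2*x - 2*y) dx ∧ dy.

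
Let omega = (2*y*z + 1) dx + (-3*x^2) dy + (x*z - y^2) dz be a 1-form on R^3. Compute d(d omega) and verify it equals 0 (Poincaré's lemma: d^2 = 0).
d(d omega) = 0

Step 1: d omega = sum_{i<j} (∂f_j/∂x_i - ∂f_i/∂x_j) dx_i ∧ dx_j:
  coeff of dx ∧ dy: -6*x - 2*z
  coeff of dx ∧ dz: -2*y + z
  coeff of dy ∧ dz: -2*y
Step 2: Apply d again to each 2-form coefficient. The only possible 3-form in R^3 is dx ∧ dy ∧ dz, with coefficient
  ∂(coeff of dy∧dz)/∂x - ∂(coeff of dx∧dz)/∂y + ∂(coeff of dx∧dy)/∂z
  = ∂/∂x (-2*y) - ∂/∂y (-2*y + z) + ∂/∂z (-6*x - 2*z).
Each of these terms simplifies to sums of mixed partials that cancel in pairs. The result is 0 (by equality of mixed partials for smooth functions — Schwarz / Clairaut).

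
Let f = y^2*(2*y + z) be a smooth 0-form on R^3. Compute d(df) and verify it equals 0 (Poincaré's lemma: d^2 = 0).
d(df) = 0

Step 1: df = sum_i (∂f/∂x_i) dx_i = (0) dx + (2*y*(3*y + z)) dy + (y^2) dz.
Step 2: Apply d again. Using the 1-form formula, the coefficient of dx ∧ dy in d(df) is ∂^2 f/∂x ∂y - ∂^2 f/∂y ∂x = (0) - (0) = 0 (equality of mixed partials for smooth f).
Similarly for dx ∧ dz and dy ∧ dz — all coefficients vanish. So d(df) = 0.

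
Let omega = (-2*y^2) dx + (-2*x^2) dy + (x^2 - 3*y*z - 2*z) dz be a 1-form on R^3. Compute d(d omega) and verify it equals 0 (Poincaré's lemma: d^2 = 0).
d(d omega) = 0

Step 1: d omega = sum_{i<j} (∂f_j/∂x_i - ∂f_i/∂x_j) dx_i ∧ dx_j:
  coeff of dx ∧ dy: -4*x + 4*y
  coeff of dx ∧ dz: 2*x
  coeff of dy ∧ dz: -3*z
Step 2: Apply d again to each 2-form coefficient. The only possible 3-form in R^3 is dx ∧ dy ∧ dz, with coefficient
  ∂(coeff of dy∧dz)/∂x - ∂(coeff of dx∧dz)/∂y + ∂(coeff of dx∧dy)/∂z
  = ∂/∂x (-3*z) - ∂/∂y (2*x) + ∂/∂z (-4*x + 4*y).
Each of these terms simplifies to sums of mixed partials that cancel in pairs. The result is 0 (by equality of mixed partials for smooth functions — Schwarz / Clairaut).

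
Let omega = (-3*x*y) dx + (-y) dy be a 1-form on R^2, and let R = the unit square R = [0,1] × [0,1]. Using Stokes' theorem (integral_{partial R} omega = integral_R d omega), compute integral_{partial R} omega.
integral_(partial R) omega = 3/2

Stokes: integral_partial_R omega = integral_R d omega with d omega = (∂Q/∂x - ∂P/∂y) dx ∧ dy.
  ∂Q/∂x = 0
  ∂P/∂y = -3*x
  integrand = ∂Q/∂x - ∂P/∂y = 3*x.
Integrating over R: integral_0^1 integral_0^1 (3*x) dx dy = 3/2.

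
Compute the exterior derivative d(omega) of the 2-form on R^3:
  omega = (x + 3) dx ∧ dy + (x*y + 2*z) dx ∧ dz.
d(omega) = (-x) dx ∧ dy ∧ dz

For a 2-form omega = sum_{i<j} g_{ij} dx_i ∧ dx_j, the exterior derivative is
  d(omega) = sum_{i<j} d(g_{ij}) ∧ dx_i ∧ dx_j = sum_{i<j, k} (∂g_{ij}/∂x_k) dx_k ∧ dx_i ∧ dx_j.
Expand each term, using dx_k ∧ dx_i ∧ dx_j = sgn(permutation) dx_{(a)} ∧ dx_{(b)} ∧ dx_{(c)} with (a < b < c) sorted:
  d(x*y + 2*z) includes (∂/∂y)(x*y + 2*z) dy = (x) dy, which multiplied by dx ∧ dz gives (-x) dx ∧ dy ∧ dz
Collecting like 3-forms: d(omega) = (-x) dx ∧ dy ∧ dz.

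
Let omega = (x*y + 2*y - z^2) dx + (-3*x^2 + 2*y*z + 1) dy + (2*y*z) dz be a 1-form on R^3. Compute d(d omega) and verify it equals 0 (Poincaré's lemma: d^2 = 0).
d(d omega) = 0

Step 1: d omega = sum_{i<j} (∂f_j/∂x_i - ∂f_i/∂x_j) dx_i ∧ dx_j:
  coeff of dx ∧ dy: -7*x - 2
  coeff of dx ∧ dz: 2*z
  coeff of dy ∧ dz: -2*y + 2*z
Step 2: Apply d again to each 2-form coefficient. The only possible 3-form in R^3 is dx ∧ dy ∧ dz, with coefficient
  ∂(coeff of dy∧dz)/∂x - ∂(coeff of dx∧dz)/∂y + ∂(coeff of dx∧dy)/∂z
  = ∂/∂x (-2*y + 2*z) - ∂/∂y (2*z) + ∂/∂z (-7*x - 2).
Each of these terms simplifies to sums of mixed partials that cancel in pairs. The result is 0 (by equality of mixed partials for smooth functions — Schwarz / Clairaut).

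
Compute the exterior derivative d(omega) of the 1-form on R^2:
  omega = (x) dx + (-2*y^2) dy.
d(omega) = 0

For a 1-form omega = sum_i f_i dx_i, the exterior derivative is
  d(omega) = sum_{i < j} (∂f_j/∂x_i - ∂f_i/∂x_j) dx_i ∧ dx_j.

Assembling: d(omega) = 0.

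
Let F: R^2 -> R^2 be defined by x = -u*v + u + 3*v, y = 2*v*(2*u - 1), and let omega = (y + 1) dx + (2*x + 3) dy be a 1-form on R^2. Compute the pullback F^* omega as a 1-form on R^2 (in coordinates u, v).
F^* omega = (-12*u*v^2 + 12*u*v + 26*v^2 + 9*v + 1) du + (-12*u^2*v + 8*u^2 + 42*u*v + 7*u - 18*v - 3) dv

Using F^*(f dg) = (f ∘ F) d(g ∘ F), substitute each coordinate x_i by F_i(u, v) in f_i, and replace dx_i by d F_i = (∂F_i/∂u) du + (∂F_i/∂v) dv.
  For the x component: f_1(F) = 4*u*v - 2*v + 1; d F_1 = (1 - v) du + (3 - u) dv
  For the y component: f_2(F) = -2*u*v + 2*u + 6*v + 3; d F_2 = (4*v) du + (4*u - 2) dv
Combining and collecting du, dv coefficients:
  coeff of du: -12*u*v^2 + 12*u*v + 26*v^2 + 9*v + 1
  coeff of dv: -12*u^2*v + 8*u^2 + 42*u*v + 7*u - 18*v - 3
F^* omega = (-12*u*v^2 + 12*u*v + 26*v^2 + 9*v + 1) du + (-12*u^2*v + 8*u^2 + 42*u*v + 7*u - 18*v - 3) dv.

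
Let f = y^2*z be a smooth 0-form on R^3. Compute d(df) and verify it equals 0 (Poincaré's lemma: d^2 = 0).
d(df) = 0

Step 1: df = sum_i (∂f/∂x_i) dx_i = (0) dx + (2*y*z) dy + (y^2) dz.
Step 2: Apply d again. Using the 1-form formula, the coefficient of dx ∧ dy in d(df) is ∂^2 f/∂x ∂y - ∂^2 f/∂y ∂x = (0) - (0) = 0 (equality of mixed partials for smooth f).
Similarly for dx ∧ dz and dy ∧ dz — all coefficients vanish. So d(df) = 0.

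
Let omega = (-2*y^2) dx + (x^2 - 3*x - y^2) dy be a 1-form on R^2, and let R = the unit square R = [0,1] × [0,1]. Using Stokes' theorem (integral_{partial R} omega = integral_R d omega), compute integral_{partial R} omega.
integral_(partial R) omega = 0

Stokes: integral_partial_R omega = integral_R d omega with d omega = (∂Q/∂x - ∂P/∂y) dx ∧ dy.
  ∂Q/∂x = 2*x - 3
  ∂P/∂y = -4*y
  integrand = ∂Q/∂x - ∂P/∂y = 2*x + 4*y - 3.
Integrating over R: integral_0^1 integral_0^1 (2*x + 4*y - 3) dx dy = 0.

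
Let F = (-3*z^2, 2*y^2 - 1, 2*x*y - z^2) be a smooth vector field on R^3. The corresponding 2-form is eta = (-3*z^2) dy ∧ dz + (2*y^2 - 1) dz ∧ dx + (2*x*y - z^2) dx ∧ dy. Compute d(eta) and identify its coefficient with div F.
d(eta) = (4*y - 2*z) dx ∧ dy ∧ dz; div F = 4*y - 2*z

For a 2-form in R^3 of the form above, applying d gives a 3-form with coefficient ∂P/∂x + ∂Q/∂y + ∂R/∂z:
  ∂P/∂x = 0
  ∂Q/∂y = 4*y
  ∂R/∂z = -2*z
Sum = 4*y - 2*z, which is exactly div F.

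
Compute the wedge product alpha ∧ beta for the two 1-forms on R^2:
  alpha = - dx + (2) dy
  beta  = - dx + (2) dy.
alpha ∧ beta = 0

Distribute the wedge, using dx_i ∧ dx_j = -dx_j ∧ dx_i and dx_i ∧ dx_i = 0. For each pair (i, j) with i < j, the coefficient of dx_i ∧ dx_j in alpha ∧ beta is (alpha_i * beta_j - alpha_j * beta_i). Collecting: alpha ∧ beta = 0.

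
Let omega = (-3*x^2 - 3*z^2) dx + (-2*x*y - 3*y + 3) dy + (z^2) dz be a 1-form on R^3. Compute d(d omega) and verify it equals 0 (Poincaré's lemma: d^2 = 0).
d(d omega) = 0

Step 1: d omega = sum_{i<j} (∂f_j/∂x_i - ∂f_i/∂x_j) dx_i ∧ dx_j:
  coeff of dx ∧ dy: -2*y
  coeff of dx ∧ dz: 6*z
  coeff of dy ∧ dz: 0
Step 2: Apply d again to each 2-form coefficient. The only possible 3-form in R^3 is dx ∧ dy ∧ dz, with coefficient
  ∂(coeff of dy∧dz)/∂x - ∂(coeff of dx∧dz)/∂y + ∂(coeff of dx∧dy)/∂z
  = ∂/∂x (0) - ∂/∂y (6*z) + ∂/∂z (-2*y).
Each of these terms simplifies to sums of mixed partials that cancel in pairs. The result is 0 (by equality of mixed partials for smooth functions — Schwarz / Clairaut).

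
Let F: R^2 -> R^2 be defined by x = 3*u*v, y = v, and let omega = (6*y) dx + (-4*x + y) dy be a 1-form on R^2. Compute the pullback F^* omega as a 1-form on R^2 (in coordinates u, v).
F^* omega = (18*v^2) du + (v*(6*u + 1)) dv

Using F^*(f dg) = (f ∘ F) d(g ∘ F), substitute each coordinate x_i by F_i(u, v) in f_i, and replace dx_i by d F_i = (∂F_i/∂u) du + (∂F_i/∂v) dv.
  For the x component: f_1(F) = 6*v; d F_1 = (3*v) du + (3*u) dv
  For the y component: f_2(F) = v*(1 - 12*u); d F_2 = (0) du + (1) dv
Combining and collecting du, dv coefficients:
  coeff of du: 18*v^2
  coeff of dv: v*(6*u + 1)
F^* omega = (18*v^2) du + (v*(6*u + 1)) dv.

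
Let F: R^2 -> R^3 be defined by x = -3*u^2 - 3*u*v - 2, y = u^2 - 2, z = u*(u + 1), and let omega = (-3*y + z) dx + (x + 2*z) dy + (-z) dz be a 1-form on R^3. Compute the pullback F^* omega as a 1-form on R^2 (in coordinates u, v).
F^* omega = (8*u^3 - 5*u^2 - 3*u*v - 41*u - 18*v) du + (3*u*(2*u^2 - u - 6)) dv

Using F^*(f dg) = (f ∘ F) d(g ∘ F), substitute each coordinate x_i by F_i(u, v) in f_i, and replace dx_i by d F_i = (∂F_i/∂u) du + (∂F_i/∂v) dv.
  For the x component: f_1(F) = -2*u^2 + u + 6; d F_1 = (-6*u - 3*v) du + (-3*u) dv
  For the y component: f_2(F) = -u^2 - 3*u*v + 2*u - 2; d F_2 = (2*u) du + (0) dv
  For the z component: f_3(F) = u*(-u - 1); d F_3 = (2*u + 1) du + (0) dv
Combining and collecting du, dv coefficients:
  coeff of du: 8*u^3 - 5*u^2 - 3*u*v - 41*u - 18*v
  coeff of dv: 3*u*(2*u^2 - u - 6)
F^* omega = (8*u^3 - 5*u^2 - 3*u*v - 41*u - 18*v) du + (3*u*(2*u^2 - u - 6)) dv.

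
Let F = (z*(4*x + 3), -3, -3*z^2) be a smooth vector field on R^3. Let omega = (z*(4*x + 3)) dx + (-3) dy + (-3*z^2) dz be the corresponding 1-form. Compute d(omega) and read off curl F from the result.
d(omega) = (0) dy ∧ dz + (4*x + 3) dz ∧ dx + (0) dx ∧ dy; curl F = (0, 4*x + 3, 0)

d omega = sum_{i<j} (∂f_j/∂x_i - ∂f_i/∂x_j) dx_i ∧ dx_j. Under the identification (dy ∧ dz, dz ∧ dx, dx ∧ dy) ↔ (e_x, e_y, e_z), the coefficients are exactly the components of curl F. Compute:
  ∂R/∂y - ∂Q/∂z = (0) - (0) = 0
  ∂P/∂z - ∂R/∂x = (4*x + 3) - (0) = 4*x + 3
  ∂Q/∂x - ∂P/∂y = (0) - (0) = 0.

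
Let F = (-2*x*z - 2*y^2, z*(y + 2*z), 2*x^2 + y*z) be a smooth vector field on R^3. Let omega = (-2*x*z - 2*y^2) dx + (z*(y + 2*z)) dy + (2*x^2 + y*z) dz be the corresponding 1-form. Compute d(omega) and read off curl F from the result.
d(omega) = (-y - 3*z) dy ∧ dz + (-6*x) dz ∧ dx + (4*y) dx ∧ dy; curl F = (-y - 3*z, -6*x, 4*y)

d omega = sum_{i<j} (∂f_j/∂x_i - ∂f_i/∂x_j) dx_i ∧ dx_j. Under the identification (dy ∧ dz, dz ∧ dx, dx ∧ dy) ↔ (e_x, e_y, e_z), the coefficients are exactly the components of curl F. Compute:
  ∂R/∂y - ∂Q/∂z = (z) - (y + 4*z) = -y - 3*z
  ∂P/∂z - ∂R/∂x = (-2*x) - (4*x) = -6*x
  ∂Q/∂x - ∂P/∂y = (0) - (-4*y) = 4*y.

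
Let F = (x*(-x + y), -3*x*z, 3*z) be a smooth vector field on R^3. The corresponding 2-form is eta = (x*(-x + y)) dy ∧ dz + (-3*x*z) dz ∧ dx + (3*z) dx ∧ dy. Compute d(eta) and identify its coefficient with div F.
d(eta) = (-2*x + y + 3) dx ∧ dy ∧ dz; div F = -2*x + y + 3

For a 2-form in R^3 of the form above, applying d gives a 3-form with coefficient ∂P/∂x + ∂Q/∂y + ∂R/∂z:
  ∂P/∂x = -2*x + y
  ∂Q/∂y = 0
  ∂R/∂z = 3
Sum = -2*x + y + 3, which is exactly div F.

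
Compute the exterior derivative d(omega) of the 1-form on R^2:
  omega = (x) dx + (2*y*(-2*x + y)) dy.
d(omega) = (-4*y) dx ∧ dy

For a 1-form omega = sum_i f_i dx_i, the exterior derivative is
  d(omega) = sum_{i < j} (∂f_j/∂x_i - ∂f_i/∂x_j) dx_i ∧ dx_j.
  coefficient of dx ∧ dy: ∂f_2/∂x - ∂f_1/∂y = ∂(2*y*(-2*x + y))/∂x - ∂(x)/∂y = -4*y
Assembling: d(omega) = (-4*y) dx ∧ dy.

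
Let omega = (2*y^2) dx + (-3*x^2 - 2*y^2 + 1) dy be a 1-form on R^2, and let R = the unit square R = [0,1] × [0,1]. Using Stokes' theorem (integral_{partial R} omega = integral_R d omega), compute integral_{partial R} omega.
integral_(partial R) omega = -5

Stokes: integral_partial_R omega = integral_R d omega with d omega = (∂Q/∂x - ∂P/∂y) dx ∧ dy.
  ∂Q/∂x = -6*x
  ∂P/∂y = 4*y
  integrand = ∂Q/∂x - ∂P/∂y = -6*x - 4*y.
Integrating over R: integral_0^1 integral_0^1 (-6*x - 4*y) dx dy = -5.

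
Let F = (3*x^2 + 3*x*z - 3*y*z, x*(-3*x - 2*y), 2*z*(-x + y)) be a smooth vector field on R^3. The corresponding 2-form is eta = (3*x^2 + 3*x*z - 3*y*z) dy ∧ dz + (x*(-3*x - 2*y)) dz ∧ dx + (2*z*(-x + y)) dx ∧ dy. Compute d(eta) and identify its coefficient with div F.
d(eta) = (2*x + 2*y + 3*z) dx ∧ dy ∧ dz; div F = 2*x + 2*y + 3*z

For a 2-form in R^3 of the form above, applying d gives a 3-form with coefficient ∂P/∂x + ∂Q/∂y + ∂R/∂z:
  ∂P/∂x = 6*x + 3*z
  ∂Q/∂y = -2*x
  ∂R/∂z = -2*x + 2*y
Sum = 2*x + 2*y + 3*z, which is exactly div F.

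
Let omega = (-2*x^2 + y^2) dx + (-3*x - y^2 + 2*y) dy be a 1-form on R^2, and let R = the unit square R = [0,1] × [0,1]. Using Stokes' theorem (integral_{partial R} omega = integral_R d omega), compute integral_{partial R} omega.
integral_(partial R) omega = -4

Stokes: integral_partial_R omega = integral_R d omega with d omega = (∂Q/∂x - ∂P/∂y) dx ∧ dy.
  ∂Q/∂x = -3
  ∂P/∂y = 2*y
  integrand = ∂Q/∂x - ∂P/∂y = -2*y - 3.
Integrating over R: integral_0^1 integral_0^1 (-2*y - 3) dx dy = -4.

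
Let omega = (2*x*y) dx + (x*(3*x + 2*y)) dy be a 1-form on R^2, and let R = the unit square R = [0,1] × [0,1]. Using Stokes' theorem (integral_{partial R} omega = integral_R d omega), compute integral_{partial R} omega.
integral_(partial R) omega = 3

Stokes: integral_partial_R omega = integral_R d omega with d omega = (∂Q/∂x - ∂P/∂y) dx ∧ dy.
  ∂Q/∂x = 6*x + 2*y
  ∂P/∂y = 2*x
  integrand = ∂Q/∂x - ∂P/∂y = 4*x + 2*y.
Integrating over R: integral_0^1 integral_0^1 (4*x + 2*y) dx dy = 3.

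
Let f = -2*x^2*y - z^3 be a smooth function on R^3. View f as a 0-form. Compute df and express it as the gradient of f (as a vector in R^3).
df = (-4*x*y) dx + (-2*x^2) dy + (-3*z^2) dz; grad f = (-4*x*y, -2*x^2, -3*z^2)

For a 0-form f, d f = (∂f/∂x) dx + (∂f/∂y) dy + (∂f/∂z) dz. The components of the vector representation are exactly the entries of grad f in Cartesian coordinates:
  ∂f/∂x = -4*x*y
  ∂f/∂y = -2*x^2
  ∂f/∂z = -3*z^2.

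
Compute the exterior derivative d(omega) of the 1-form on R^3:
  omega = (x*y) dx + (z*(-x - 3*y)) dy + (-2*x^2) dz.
d(omega) = (-x - z) dx ∧ dy + (-4*x) dx ∧ dz + (x + 3*y) dy ∧ dz

For a 1-form omega = sum_i f_i dx_i, the exterior derivative is
  d(omega) = sum_{i < j} (∂f_j/∂x_i - ∂f_i/∂x_j) dx_i ∧ dx_j.
  coefficient of dx ∧ dy: ∂f_2/∂x - ∂f_1/∂y = ∂(z*(-x - 3*y))/∂x - ∂(x*y)/∂y = -x - z
  coefficient of dx ∧ dz: ∂f_3/∂x - ∂f_1/∂z = ∂(-2*x^2)/∂x - ∂(x*y)/∂z = -4*x
  coefficient of dy ∧ dz: ∂f_3/∂y - ∂f_2/∂z = ∂(-2*x^2)/∂y - ∂(z*(-x - 3*y))/∂z = x + 3*y
Assembling: d(omega) = (-x - z) dx ∧ dy + (-4*x) dx ∧ dz + (x + 3*y) dy ∧ dz.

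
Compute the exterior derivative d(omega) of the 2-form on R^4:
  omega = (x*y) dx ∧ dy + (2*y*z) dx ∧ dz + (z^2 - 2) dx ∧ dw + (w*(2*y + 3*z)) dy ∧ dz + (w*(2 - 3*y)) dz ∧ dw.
d(omega) = (-2*z) dx ∧ dy ∧ dz + (-2*z) dx ∧ dz ∧ dw + (-3*w + 2*y + 3*z) dy ∧ dz ∧ dw

For a 2-form omega = sum_{i<j} g_{ij} dx_i ∧ dx_j, the exterior derivative is
  d(omega) = sum_{i<j} d(g_{ij}) ∧ dx_i ∧ dx_j = sum_{i<j, k} (∂g_{ij}/∂x_k) dx_k ∧ dx_i ∧ dx_j.
Expand each term, using dx_k ∧ dx_i ∧ dx_j = sgn(permutation) dx_{(a)} ∧ dx_{(b)} ∧ dx_{(c)} with (a < b < c) sorted:
  d(2*y*z) includes (∂/∂y)(2*y*z) dy = (2*z) dy, which multiplied by dx ∧ dz gives (-2*z) dx ∧ dy ∧ dz
  d(z^2 - 2) includes (∂/∂z)(z^2 - 2) dz = (2*z) dz, which multiplied by dx ∧ dw gives (-2*z) dx ∧ dz ∧ dw
  d(w*(2*y + 3*z)) includes (∂/∂w)(w*(2*y + 3*z)) dw = (2*y + 3*z) dw, which multiplied by dy ∧ dz gives (2*y + 3*z) dy ∧ dz ∧ dw
  d(w*(2 - 3*y)) includes (∂/∂y)(w*(2 - 3*y)) dy = (-3*w) dy, which multiplied by dz ∧ dw gives (-3*w) dy ∧ dz ∧ dw
Collecting like 3-forms: d(omega) = (-2*z) dx ∧ dy ∧ dz + (-2*z) dx ∧ dz ∧ dw + (-3*w + 2*y + 3*z) dy ∧ dz ∧ dw.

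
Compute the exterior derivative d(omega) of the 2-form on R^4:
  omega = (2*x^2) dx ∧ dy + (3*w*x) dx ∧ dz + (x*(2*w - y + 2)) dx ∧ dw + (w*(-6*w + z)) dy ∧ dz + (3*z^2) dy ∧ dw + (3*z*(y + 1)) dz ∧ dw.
d(omega) = (3*x) dx ∧ dz ∧ dw + (x) dx ∧ dy ∧ dw + (-12*w - 2*z) dy ∧ dz ∧ dw

For a 2-form omega = sum_{i<j} g_{ij} dx_i ∧ dx_j, the exterior derivative is
  d(omega) = sum_{i<j} d(g_{ij}) ∧ dx_i ∧ dx_j = sum_{i<j, k} (∂g_{ij}/∂x_k) dx_k ∧ dx_i ∧ dx_j.
Expand each term, using dx_k ∧ dx_i ∧ dx_j = sgn(permutation) dx_{(a)} ∧ dx_{(b)} ∧ dx_{(c)} with (a < b < c) sorted:
  d(3*w*x) includes (∂/∂w)(3*w*x) dw = (3*x) dw, which multiplied by dx ∧ dz gives (3*x) dx ∧ dz ∧ dw
  d(x*(2*w - y + 2)) includes (∂/∂y)(x*(2*w - y + 2)) dy = (-x) dy, which multiplied by dx ∧ dw gives (x) dx ∧ dy ∧ dw
  d(w*(-6*w + z)) includes (∂/∂w)(w*(-6*w + z)) dw = (-12*w + z) dw, which multiplied by dy ∧ dz gives (-12*w + z) dy ∧ dz ∧ dw
  d(3*z^2) includes (∂/∂z)(3*z^2) dz = (6*z) dz, which multiplied by dy ∧ dw gives (-6*z) dy ∧ dz ∧ dw
  d(3*z*(y + 1)) includes (∂/∂y)(3*z*(y + 1)) dy = (3*z) dy, which multiplied by dz ∧ dw gives (3*z) dy ∧ dz ∧ dw
Collecting like 3-forms: d(omega) = (3*x) dx ∧ dz ∧ dw + (x) dx ∧ dy ∧ dw + (-12*w - 2*z) dy ∧ dz ∧ dw.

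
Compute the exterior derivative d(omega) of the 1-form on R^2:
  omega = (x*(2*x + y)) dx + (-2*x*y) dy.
d(omega) = (-x - 2*y) dx ∧ dy

For a 1-form omega = sum_i f_i dx_i, the exterior derivative is
  d(omega) = sum_{i < j} (∂f_j/∂x_i - ∂f_i/∂x_j) dx_i ∧ dx_j.
  coefficient of dx ∧ dy: ∂f_2/∂x - ∂f_1/∂y = ∂(-2*x*y)/∂x - ∂(x*(2*x + y))/∂y = -x - 2*y
Assembling: d(omega) = (-x - 2*y) dx ∧ dy.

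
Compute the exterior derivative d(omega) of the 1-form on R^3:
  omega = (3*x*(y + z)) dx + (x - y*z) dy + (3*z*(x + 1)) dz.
d(omega) = (1 - 3*x) dx ∧ dy + (-3*x + 3*z) dx ∧ dz + (y) dy ∧ dz

For a 1-form omega = sum_i f_i dx_i, the exterior derivative is
  d(omega) = sum_{i < j} (∂f_j/∂x_i - ∂f_i/∂x_j) dx_i ∧ dx_j.
  coefficient of dx ∧ dy: ∂f_2/∂x - ∂f_1/∂y = ∂(x - y*z)/∂x - ∂(3*x*(y + z))/∂y = 1 - 3*x
  coefficient of dx ∧ dz: ∂f_3/∂x - ∂f_1/∂z = ∂(3*z*(x + 1))/∂x - ∂(3*x*(y + z))/∂z = -3*x + 3*z
  coefficient of dy ∧ dz: ∂f_3/∂y - ∂f_2/∂z = ∂(3*z*(x + 1))/∂y - ∂(x - y*z)/∂z = y
Assembling: d(omega) = (1 - 3*x) dx ∧ dy + (-3*x + 3*z) dx ∧ dz + (y) dy ∧ dz.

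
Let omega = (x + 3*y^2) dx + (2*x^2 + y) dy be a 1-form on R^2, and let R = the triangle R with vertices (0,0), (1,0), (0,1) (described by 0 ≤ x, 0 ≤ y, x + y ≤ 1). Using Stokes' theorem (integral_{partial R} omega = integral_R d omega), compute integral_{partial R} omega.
integral_(partial R) omega = -1/3

Stokes: integral_partial_R omega = integral_R d omega with d omega = (∂Q/∂x - ∂P/∂y) dx ∧ dy.
  ∂Q/∂x = 4*x
  ∂P/∂y = 6*y
  integrand = ∂Q/∂x - ∂P/∂y = 4*x - 6*y.
Integrating over R: integral_0^1 integral_0^{1-x} (4*x - 6*y) dy dx = -1/3.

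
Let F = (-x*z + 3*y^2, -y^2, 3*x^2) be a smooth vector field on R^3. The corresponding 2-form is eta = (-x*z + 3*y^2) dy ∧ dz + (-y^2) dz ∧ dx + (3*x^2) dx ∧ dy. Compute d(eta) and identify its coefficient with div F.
d(eta) = (-2*y - z) dx ∧ dy ∧ dz; div F = -2*y - z

For a 2-form in R^3 of the form above, applying d gives a 3-form with coefficient ∂P/∂x + ∂Q/∂y + ∂R/∂z:
  ∂P/∂x = -z
  ∂Q/∂y = -2*y
  ∂R/∂z = 0
Sum = -2*y - z, which is exactly div F.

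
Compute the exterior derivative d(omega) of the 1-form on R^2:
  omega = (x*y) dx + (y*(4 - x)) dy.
d(omega) = (-x - y) dx ∧ dy

For a 1-form omega = sum_i f_i dx_i, the exterior derivative is
  d(omega) = sum_{i < j} (∂f_j/∂x_i - ∂f_i/∂x_j) dx_i ∧ dx_j.
  coefficient of dx ∧ dy: ∂f_2/∂x - ∂f_1/∂y = ∂(y*(4 - x))/∂x - ∂(x*y)/∂y = -x - y
Assembling: d(omega) = (-x - y) dx ∧ dy.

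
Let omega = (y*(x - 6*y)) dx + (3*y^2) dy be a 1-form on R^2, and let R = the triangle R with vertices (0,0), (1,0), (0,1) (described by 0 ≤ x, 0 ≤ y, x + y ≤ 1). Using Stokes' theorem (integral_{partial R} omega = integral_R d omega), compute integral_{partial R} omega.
integral_(partial R) omega = 11/6

Stokes: integral_partial_R omega = integral_R d omega with d omega = (∂Q/∂x - ∂P/∂y) dx ∧ dy.
  ∂Q/∂x = 0
  ∂P/∂y = x - 12*y
  integrand = ∂Q/∂x - ∂P/∂y = -x + 12*y.
Integrating over R: integral_0^1 integral_0^{1-x} (-x + 12*y) dy dx = 11/6.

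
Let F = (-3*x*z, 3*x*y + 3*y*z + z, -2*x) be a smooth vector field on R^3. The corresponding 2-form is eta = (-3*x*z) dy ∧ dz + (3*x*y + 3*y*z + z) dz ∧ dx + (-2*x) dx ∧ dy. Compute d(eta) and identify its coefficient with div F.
d(eta) = (3*x) dx ∧ dy ∧ dz; div F = 3*x

For a 2-form in R^3 of the form above, applying d gives a 3-form with coefficient ∂P/∂x + ∂Q/∂y + ∂R/∂z:
  ∂P/∂x = -3*z
  ∂Q/∂y = 3*x + 3*z
  ∂R/∂z = 0
Sum = 3*x, which is exactly div F.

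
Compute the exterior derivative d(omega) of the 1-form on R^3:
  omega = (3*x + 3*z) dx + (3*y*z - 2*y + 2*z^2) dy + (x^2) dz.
d(omega) = (2*x - 3) dx ∧ dz + (-3*y - 4*z) dy ∧ dz

For a 1-form omega = sum_i f_i dx_i, the exterior derivative is
  d(omega) = sum_{i < j} (∂f_j/∂x_i - ∂f_i/∂x_j) dx_i ∧ dx_j.
  coefficient of dx ∧ dz: ∂f_3/∂x - ∂f_1/∂z = ∂(x^2)/∂x - ∂(3*x + 3*z)/∂z = 2*x - 3
  coefficient of dy ∧ dz: ∂f_3/∂y - ∂f_2/∂z = ∂(x^2)/∂y - ∂(3*y*z - 2*y + 2*z^2)/∂z = -3*y - 4*z
Assembling: d(omega) = (2*x - 3) dx ∧ dz + (-3*y - 4*z) dy ∧ dz.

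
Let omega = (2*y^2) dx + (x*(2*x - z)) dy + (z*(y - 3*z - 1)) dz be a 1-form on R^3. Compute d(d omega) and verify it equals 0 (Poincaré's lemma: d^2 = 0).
d(d omega) = 0

Step 1: d omega = sum_{i<j} (∂f_j/∂x_i - ∂f_i/∂x_j) dx_i ∧ dx_j:
  coeff of dx ∧ dy: 4*x - 4*y - z
  coeff of dx ∧ dz: 0
  coeff of dy ∧ dz: x + z
Step 2: Apply d again to each 2-form coefficient. The only possible 3-form in R^3 is dx ∧ dy ∧ dz, with coefficient
  ∂(coeff of dy∧dz)/∂x - ∂(coeff of dx∧dz)/∂y + ∂(coeff of dx∧dy)/∂z
  = ∂/∂x (x + z) - ∂/∂y (0) + ∂/∂z (4*x - 4*y - z).
Each of these terms simplifies to sums of mixed partials that cancel in pairs. The result is 0 (by equality of mixed partials for smooth functions — Schwarz / Clairaut).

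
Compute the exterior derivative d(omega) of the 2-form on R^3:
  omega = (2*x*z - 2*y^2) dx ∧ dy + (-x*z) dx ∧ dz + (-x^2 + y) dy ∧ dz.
d(omega) = 0

For a 2-form omega = sum_{i<j} g_{ij} dx_i ∧ dx_j, the exterior derivative is
  d(omega) = sum_{i<j} d(g_{ij}) ∧ dx_i ∧ dx_j = sum_{i<j, k} (∂g_{ij}/∂x_k) dx_k ∧ dx_i ∧ dx_j.
Expand each term, using dx_k ∧ dx_i ∧ dx_j = sgn(permutation) dx_{(a)} ∧ dx_{(b)} ∧ dx_{(c)} with (a < b < c) sorted:
  d(2*x*z - 2*y^2) includes (∂/∂z)(2*x*z - 2*y^2) dz = (2*x) dz, which multiplied by dx ∧ dy gives (2*x) dx ∧ dy ∧ dz
  d(-x^2 + y) includes (∂/∂x)(-x^2 + y) dx = (-2*x) dx, which multiplied by dy ∧ dz gives (-2*x) dx ∧ dy ∧ dz
Collecting like 3-forms: d(omega) = 0.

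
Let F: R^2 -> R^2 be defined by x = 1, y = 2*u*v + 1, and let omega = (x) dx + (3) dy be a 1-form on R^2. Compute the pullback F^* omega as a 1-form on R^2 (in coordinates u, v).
F^* omega = (6*v) du + (6*u) dv

Using F^*(f dg) = (f ∘ F) d(g ∘ F), substitute each coordinate x_i by F_i(u, v) in f_i, and replace dx_i by d F_i = (∂F_i/∂u) du + (∂F_i/∂v) dv.
  For the x component: f_1(F) = 1; d F_1 = (0) du + (0) dv
  For the y component: f_2(F) = 3; d F_2 = (2*v) du + (2*u) dv
Combining and collecting du, dv coefficients:
  coeff of du: 6*v
  coeff of dv: 6*u
F^* omega = (6*v) du + (6*u) dv.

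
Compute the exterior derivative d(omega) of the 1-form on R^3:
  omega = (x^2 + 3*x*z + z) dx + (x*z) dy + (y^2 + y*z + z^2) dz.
d(omega) = (z) dx ∧ dy + (-3*x - 1) dx ∧ dz + (-x + 2*y + z) dy ∧ dz

For a 1-form omega = sum_i f_i dx_i, the exterior derivative is
  d(omega) = sum_{i < j} (∂f_j/∂x_i - ∂f_i/∂x_j) dx_i ∧ dx_j.
  coefficient of dx ∧ dy: ∂f_2/∂x - ∂f_1/∂y = ∂(x*z)/∂x - ∂(x^2 + 3*x*z + z)/∂y = z
  coefficient of dx ∧ dz: ∂f_3/∂x - ∂f_1/∂z = ∂(y^2 + y*z + z^2)/∂x - ∂(x^2 + 3*x*z + z)/∂z = -3*x - 1
  coefficient of dy ∧ dz: ∂f_3/∂y - ∂f_2/∂z = ∂(y^2 + y*z + z^2)/∂y - ∂(x*z)/∂z = -x + 2*y + z
Assembling: d(omega) = (z) dx ∧ dy + (-3*x - 1) dx ∧ dz + (-x + 2*y + z) dy ∧ dz.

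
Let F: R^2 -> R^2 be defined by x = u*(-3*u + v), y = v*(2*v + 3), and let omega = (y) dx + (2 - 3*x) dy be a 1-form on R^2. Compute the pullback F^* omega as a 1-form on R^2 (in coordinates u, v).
F^* omega = (v*(-12*u*v - 18*u + 2*v^2 + 3*v)) du + (36*u^2*v + 27*u^2 - 10*u*v^2 - 6*u*v + 8*v + 6) dv

Using F^*(f dg) = (f ∘ F) d(g ∘ F), substitute each coordinate x_i by F_i(u, v) in f_i, and replace dx_i by d F_i = (∂F_i/∂u) du + (∂F_i/∂v) dv.
  For the x component: f_1(F) = v*(2*v + 3); d F_1 = (-6*u + v) du + (u) dv
  For the y component: f_2(F) = 9*u^2 - 3*u*v + 2; d F_2 = (0) du + (4*v + 3) dv
Combining and collecting du, dv coefficients:
  coeff of du: v*(-12*u*v - 18*u + 2*v^2 + 3*v)
  coeff of dv: 36*u^2*v + 27*u^2 - 10*u*v^2 - 6*u*v + 8*v + 6
F^* omega = (v*(-12*u*v - 18*u + 2*v^2 + 3*v)) du + (36*u^2*v + 27*u^2 - 10*u*v^2 - 6*u*v + 8*v + 6) dv.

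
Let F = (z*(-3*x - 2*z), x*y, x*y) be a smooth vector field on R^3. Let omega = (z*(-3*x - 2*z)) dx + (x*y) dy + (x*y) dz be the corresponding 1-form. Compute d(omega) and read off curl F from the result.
d(omega) = (x) dy ∧ dz + (-3*x - y - 4*z) dz ∧ dx + (y) dx ∧ dy; curl F = (x, -3*x - y - 4*z, y)

d omega = sum_{i<j} (∂f_j/∂x_i - ∂f_i/∂x_j) dx_i ∧ dx_j. Under the identification (dy ∧ dz, dz ∧ dx, dx ∧ dy) ↔ (e_x, e_y, e_z), the coefficients are exactly the components of curl F. Compute:
  ∂R/∂y - ∂Q/∂z = (x) - (0) = x
  ∂P/∂z - ∂R/∂x = (-3*x - 4*z) - (y) = -3*x - y - 4*z
  ∂Q/∂x - ∂P/∂y = (y) - (0) = y.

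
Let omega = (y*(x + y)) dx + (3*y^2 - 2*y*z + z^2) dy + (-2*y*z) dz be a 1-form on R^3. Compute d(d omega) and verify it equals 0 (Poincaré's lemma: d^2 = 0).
d(d omega) = 0

Step 1: d omega = sum_{i<j} (∂f_j/∂x_i - ∂f_i/∂x_j) dx_i ∧ dx_j:
  coeff of dx ∧ dy: -x - 2*y
  coeff of dx ∧ dz: 0
  coeff of dy ∧ dz: 2*y - 4*z
Step 2: Apply d again to each 2-form coefficient. The only possible 3-form in R^3 is dx ∧ dy ∧ dz, with coefficient
  ∂(coeff of dy∧dz)/∂x - ∂(coeff of dx∧dz)/∂y + ∂(coeff of dx∧dy)/∂z
  = ∂/∂x (2*y - 4*z) - ∂/∂y (0) + ∂/∂z (-x - 2*y).
Each of these terms simplifies to sums of mixed partials that cancel in pairs. The result is 0 (by equality of mixed partials for smooth functions — Schwarz / Clairaut).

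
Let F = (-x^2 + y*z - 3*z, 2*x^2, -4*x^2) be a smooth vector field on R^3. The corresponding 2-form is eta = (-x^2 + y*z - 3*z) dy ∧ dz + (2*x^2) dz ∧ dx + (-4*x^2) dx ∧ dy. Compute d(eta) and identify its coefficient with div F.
d(eta) = (-2*x) dx ∧ dy ∧ dz; div F = -2*x

For a 2-form in R^3 of the form above, applying d gives a 3-form with coefficient ∂P/∂x + ∂Q/∂y + ∂R/∂z:
  ∂P/∂x = -2*x
  ∂Q/∂y = 0
  ∂R/∂z = 0
Sum = -2*x, which is exactly div F.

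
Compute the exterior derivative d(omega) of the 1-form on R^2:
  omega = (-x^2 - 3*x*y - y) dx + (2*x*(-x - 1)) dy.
d(omega) = (-x - 1) dx ∧ dy

For a 1-form omega = sum_i f_i dx_i, the exterior derivative is
  d(omega) = sum_{i < j} (∂f_j/∂x_i - ∂f_i/∂x_j) dx_i ∧ dx_j.
  coefficient of dx ∧ dy: ∂f_2/∂x - ∂f_1/∂y = ∂(2*x*(-x - 1))/∂x - ∂(-x^2 - 3*x*y - y)/∂y = -x - 1
Assembling: d(omega) = (-x - 1) dx ∧ dy.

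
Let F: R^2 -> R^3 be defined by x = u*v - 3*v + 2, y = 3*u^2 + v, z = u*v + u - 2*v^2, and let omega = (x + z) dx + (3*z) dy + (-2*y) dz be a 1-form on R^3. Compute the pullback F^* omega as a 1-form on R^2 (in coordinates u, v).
F^* omega = (12*u^2*v + 12*u^2 - 34*u*v^2 + u*v - 2*v^3 - 5*v^2) du + (-6*u^3 + 26*u^2*v + u^2 - 2*u*v^2 - 8*u*v + 2*u + 8*v^2 + 9*v - 6) dv

Using F^*(f dg) = (f ∘ F) d(g ∘ F), substitute each coordinate x_i by F_i(u, v) in f_i, and replace dx_i by d F_i = (∂F_i/∂u) du + (∂F_i/∂v) dv.
  For the x component: f_1(F) = 2*u*v + u - 2*v^2 - 3*v + 2; d F_1 = (v) du + (u - 3) dv
  For the y component: f_2(F) = 3*u*v + 3*u - 6*v^2; d F_2 = (6*u) du + (1) dv
  For the z component: f_3(F) = -6*u^2 - 2*v; d F_3 = (v + 1) du + (u - 4*v) dv
Combining and collecting du, dv coefficients:
  coeff of du: 12*u^2*v + 12*u^2 - 34*u*v^2 + u*v - 2*v^3 - 5*v^2
  coeff of dv: -6*u^3 + 26*u^2*v + u^2 - 2*u*v^2 - 8*u*v + 2*u + 8*v^2 + 9*v - 6
F^* omega = (12*u^2*v + 12*u^2 - 34*u*v^2 + u*v - 2*v^3 - 5*v^2) du + (-6*u^3 + 26*u^2*v + u^2 - 2*u*v^2 - 8*u*v + 2*u + 8*v^2 + 9*v - 6) dv.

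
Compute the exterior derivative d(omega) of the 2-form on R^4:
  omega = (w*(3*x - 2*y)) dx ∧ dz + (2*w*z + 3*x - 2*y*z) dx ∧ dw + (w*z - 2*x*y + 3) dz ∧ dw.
d(omega) = (2*w) dx ∧ dy ∧ dz + (-2*w + 3*x - 2*y) dx ∧ dz ∧ dw + (2*z) dx ∧ dy ∧ dw + (-2*x) dy ∧ dz ∧ dw

For a 2-form omega = sum_{i<j} g_{ij} dx_i ∧ dx_j, the exterior derivative is
  d(omega) = sum_{i<j} d(g_{ij}) ∧ dx_i ∧ dx_j = sum_{i<j, k} (∂g_{ij}/∂x_k) dx_k ∧ dx_i ∧ dx_j.
Expand each term, using dx_k ∧ dx_i ∧ dx_j = sgn(permutation) dx_{(a)} ∧ dx_{(b)} ∧ dx_{(c)} with (a < b < c) sorted:
  d(w*(3*x - 2*y)) includes (∂/∂y)(w*(3*x - 2*y)) dy = (-2*w) dy, which multiplied by dx ∧ dz gives (2*w) dx ∧ dy ∧ dz
  d(w*(3*x - 2*y)) includes (∂/∂w)(w*(3*x - 2*y)) dw = (3*x - 2*y) dw, which multiplied by dx ∧ dz gives (3*x - 2*y) dx ∧ dz ∧ dw
  d(2*w*z + 3*x - 2*y*z) includes (∂/∂y)(2*w*z + 3*x - 2*y*z) dy = (-2*z) dy, which multiplied by dx ∧ dw gives (2*z) dx ∧ dy ∧ dw
  d(2*w*z + 3*x - 2*y*z) includes (∂/∂z)(2*w*z + 3*x - 2*y*z) dz = (2*w - 2*y) dz, which multiplied by dx ∧ dw gives (-2*w + 2*y) dx ∧ dz ∧ dw
  d(w*z - 2*x*y + 3) includes (∂/∂x)(w*z - 2*x*y + 3) dx = (-2*y) dx, which multiplied by dz ∧ dw gives (-2*y) dx ∧ dz ∧ dw
  d(w*z - 2*x*y + 3) includes (∂/∂y)(w*z - 2*x*y + 3) dy = (-2*x) dy, which multiplied by dz ∧ dw gives (-2*x) dy ∧ dz ∧ dw
Collecting like 3-forms: d(omega) = (2*w) dx ∧ dy ∧ dz + (-2*w + 3*x - 2*y) dx ∧ dz ∧ dw + (2*z) dx ∧ dy ∧ dw + (-2*x) dy ∧ dz ∧ dw.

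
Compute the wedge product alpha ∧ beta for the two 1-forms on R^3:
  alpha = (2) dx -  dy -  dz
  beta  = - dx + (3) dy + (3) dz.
alpha ∧ beta = (5) dx ∧ dy + (5) dx ∧ dz

Distribute the wedge, using dx_i ∧ dx_j = -dx_j ∧ dx_i and dx_i ∧ dx_i = 0. For each pair (i, j) with i < j, the coefficient of dx_i ∧ dx_j in alpha ∧ beta is (alpha_i * beta_j - alpha_j * beta_i). Collecting: alpha ∧ beta = (5) dx ∧ dy + (5) dx ∧ dz.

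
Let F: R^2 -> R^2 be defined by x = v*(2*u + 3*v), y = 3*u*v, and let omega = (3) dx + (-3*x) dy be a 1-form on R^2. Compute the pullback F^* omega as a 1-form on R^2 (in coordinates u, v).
F^* omega = (3*v*(-6*u*v - 9*v^2 + 2)) du + (-18*u^2*v - 27*u*v^2 + 6*u + 18*v) dv

Using F^*(f dg) = (f ∘ F) d(g ∘ F), substitute each coordinate x_i by F_i(u, v) in f_i, and replace dx_i by d F_i = (∂F_i/∂u) du + (∂F_i/∂v) dv.
  For the x component: f_1(F) = 3; d F_1 = (2*v) du + (2*u + 6*v) dv
  For the y component: f_2(F) = 3*v*(-2*u - 3*v); d F_2 = (3*v) du + (3*u) dv
Combining and collecting du, dv coefficients:
  coeff of du: 3*v*(-6*u*v - 9*v^2 + 2)
  coeff of dv: -18*u^2*v - 27*u*v^2 + 6*u + 18*v
F^* omega = (3*v*(-6*u*v - 9*v^2 + 2)) du + (-18*u^2*v - 27*u*v^2 + 6*u + 18*v) dv.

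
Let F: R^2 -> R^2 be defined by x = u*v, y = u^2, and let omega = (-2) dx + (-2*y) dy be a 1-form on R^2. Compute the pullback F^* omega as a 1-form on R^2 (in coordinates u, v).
F^* omega = (-4*u^3 - 2*v) du + (-2*u) dv

Using F^*(f dg) = (f ∘ F) d(g ∘ F), substitute each coordinate x_i by F_i(u, v) in f_i, and replace dx_i by d F_i = (∂F_i/∂u) du + (∂F_i/∂v) dv.
  For the x component: f_1(F) = -2; d F_1 = (v) du + (u) dv
  For the y component: f_2(F) = -2*u^2; d F_2 = (2*u) du + (0) dv
Combining and collecting du, dv coefficients:
  coeff of du: -4*u^3 - 2*v
  coeff of dv: -2*u
F^* omega = (-4*u^3 - 2*v) du + (-2*u) dv.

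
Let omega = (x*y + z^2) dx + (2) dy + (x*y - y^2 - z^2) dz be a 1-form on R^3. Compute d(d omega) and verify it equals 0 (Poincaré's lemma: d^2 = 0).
d(d omega) = 0

Step 1: d omega = sum_{i<j} (∂f_j/∂x_i - ∂f_i/∂x_j) dx_i ∧ dx_j:
  coeff of dx ∧ dy: -x
  coeff of dx ∧ dz: y - 2*z
  coeff of dy ∧ dz: x - 2*y
Step 2: Apply d again to each 2-form coefficient. The only possible 3-form in R^3 is dx ∧ dy ∧ dz, with coefficient
  ∂(coeff of dy∧dz)/∂x - ∂(coeff of dx∧dz)/∂y + ∂(coeff of dx∧dy)/∂z
  = ∂/∂x (x - 2*y) - ∂/∂y (y - 2*z) + ∂/∂z (-x).
Each of these terms simplifies to sums of mixed partials that cancel in pairs. The result is 0 (by equality of mixed partials for smooth functions — Schwarz / Clairaut).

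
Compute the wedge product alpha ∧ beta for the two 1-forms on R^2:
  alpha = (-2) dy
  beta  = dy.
alpha ∧ beta = 0

Distribute the wedge, using dx_i ∧ dx_j = -dx_j ∧ dx_i and dx_i ∧ dx_i = 0. For each pair (i, j) with i < j, the coefficient of dx_i ∧ dx_j in alpha ∧ beta is (alpha_i * beta_j - alpha_j * beta_i). Collecting: alpha ∧ beta = 0.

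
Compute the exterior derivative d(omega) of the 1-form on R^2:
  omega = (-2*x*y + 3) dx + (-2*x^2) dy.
d(omega) = (-2*x) dx ∧ dy

For a 1-form omega = sum_i f_i dx_i, the exterior derivative is
  d(omega) = sum_{i < j} (∂f_j/∂x_i - ∂f_i/∂x_j) dx_i ∧ dx_j.
  coefficient of dx ∧ dy: ∂f_2/∂x - ∂f_1/∂y = ∂(-2*x^2)/∂x - ∂(-2*x*y + 3)/∂y = -2*x
Assembling: d(omega) = (-2*x) dx ∧ dy.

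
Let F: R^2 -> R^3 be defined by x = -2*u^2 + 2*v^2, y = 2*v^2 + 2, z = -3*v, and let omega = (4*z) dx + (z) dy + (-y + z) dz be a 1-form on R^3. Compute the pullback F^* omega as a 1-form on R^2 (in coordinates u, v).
F^* omega = (48*u*v) du + (-54*v^2 + 9*v + 6) dv

Using F^*(f dg) = (f ∘ F) d(g ∘ F), substitute each coordinate x_i by F_i(u, v) in f_i, and replace dx_i by d F_i = (∂F_i/∂u) du + (∂F_i/∂v) dv.
  For the x component: f_1(F) = -12*v; d F_1 = (-4*u) du + (4*v) dv
  For the y component: f_2(F) = -3*v; d F_2 = (0) du + (4*v) dv
  For the z component: f_3(F) = -2*v^2 - 3*v - 2; d F_3 = (0) du + (-3) dv
Combining and collecting du, dv coefficients:
  coeff of du: 48*u*v
  coeff of dv: -54*v^2 + 9*v + 6
F^* omega = (48*u*v) du + (-54*v^2 + 9*v + 6) dv.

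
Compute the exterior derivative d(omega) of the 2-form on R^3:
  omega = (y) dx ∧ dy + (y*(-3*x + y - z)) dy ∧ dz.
d(omega) = (-3*y) dx ∧ dy ∧ dz

For a 2-form omega = sum_{i<j} g_{ij} dx_i ∧ dx_j, the exterior derivative is
  d(omega) = sum_{i<j} d(g_{ij}) ∧ dx_i ∧ dx_j = sum_{i<j, k} (∂g_{ij}/∂x_k) dx_k ∧ dx_i ∧ dx_j.
Expand each term, using dx_k ∧ dx_i ∧ dx_j = sgn(permutation) dx_{(a)} ∧ dx_{(b)} ∧ dx_{(c)} with (a < b < c) sorted:
  d(y*(-3*x + y - z)) includes (∂/∂x)(y*(-3*x + y - z)) dx = (-3*y) dx, which multiplied by dy ∧ dz gives (-3*y) dx ∧ dy ∧ dz
Collecting like 3-forms: d(omega) = (-3*y) dx ∧ dy ∧ dz.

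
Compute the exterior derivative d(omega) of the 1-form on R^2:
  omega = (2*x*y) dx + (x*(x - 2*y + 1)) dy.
d(omega) = (1 - 2*y) dx ∧ dy

For a 1-form omega = sum_i f_i dx_i, the exterior derivative is
  d(omega) = sum_{i < j} (∂f_j/∂x_i - ∂f_i/∂x_j) dx_i ∧ dx_j.
  coefficient of dx ∧ dy: ∂f_2/∂x - ∂f_1/∂y = ∂(x*(x - 2*y + 1))/∂x - ∂(2*x*y)/∂y = 1 - 2*y
Assembling: d(omega) = (1 - 2*y) dx ∧ dy.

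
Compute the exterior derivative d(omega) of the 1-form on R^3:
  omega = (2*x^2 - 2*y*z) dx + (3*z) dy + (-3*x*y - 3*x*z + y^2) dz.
d(omega) = (2*z) dx ∧ dy + (-y - 3*z) dx ∧ dz + (-3*x + 2*y - 3) dy ∧ dz

For a 1-form omega = sum_i f_i dx_i, the exterior derivative is
  d(omega) = sum_{i < j} (∂f_j/∂x_i - ∂f_i/∂x_j) dx_i ∧ dx_j.
  coefficient of dx ∧ dy: ∂f_2/∂x - ∂f_1/∂y = ∂(3*z)/∂x - ∂(2*x^2 - 2*y*z)/∂y = 2*z
  coefficient of dx ∧ dz: ∂f_3/∂x - ∂f_1/∂z = ∂(-3*x*y - 3*x*z + y^2)/∂x - ∂(2*x^2 - 2*y*z)/∂z = -y - 3*z
  coefficient of dy ∧ dz: ∂f_3/∂y - ∂f_2/∂z = ∂(-3*x*y - 3*x*z + y^2)/∂y - ∂(3*z)/∂z = -3*x + 2*y - 3
Assembling: d(omega) = (2*z) dx ∧ dy + (-y - 3*z) dx ∧ dz + (-3*x + 2*y - 3) dy ∧ dz.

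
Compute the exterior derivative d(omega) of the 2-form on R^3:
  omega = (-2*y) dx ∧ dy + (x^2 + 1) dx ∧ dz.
d(omega) = 0

For a 2-form omega = sum_{i<j} g_{ij} dx_i ∧ dx_j, the exterior derivative is
  d(omega) = sum_{i<j} d(g_{ij}) ∧ dx_i ∧ dx_j = sum_{i<j, k} (∂g_{ij}/∂x_k) dx_k ∧ dx_i ∧ dx_j.
Expand each term, using dx_k ∧ dx_i ∧ dx_j = sgn(permutation) dx_{(a)} ∧ dx_{(b)} ∧ dx_{(c)} with (a < b < c) sorted:

Collecting like 3-forms: d(omega) = 0.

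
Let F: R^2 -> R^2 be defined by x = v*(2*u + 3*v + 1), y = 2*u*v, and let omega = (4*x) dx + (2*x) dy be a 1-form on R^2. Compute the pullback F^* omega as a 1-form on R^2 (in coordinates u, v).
F^* omega = (v^2*(24*u + 36*v + 12)) du + (4*v*(6*u^2 + 21*u*v + 5*u + 18*v^2 + 9*v + 1)) dv

Using F^*(f dg) = (f ∘ F) d(g ∘ F), substitute each coordinate x_i by F_i(u, v) in f_i, and replace dx_i by d F_i = (∂F_i/∂u) du + (∂F_i/∂v) dv.
  For the x component: f_1(F) = 4*v*(2*u + 3*v + 1); d F_1 = (2*v) du + (2*u + 6*v + 1) dv
  For the y component: f_2(F) = 2*v*(2*u + 3*v + 1); d F_2 = (2*v) du + (2*u) dv
Combining and collecting du, dv coefficients:
  coeff of du: v^2*(24*u + 36*v + 12)
  coeff of dv: 4*v*(6*u^2 + 21*u*v + 5*u + 18*v^2 + 9*v + 1)
F^* omega = (v^2*(24*u + 36*v + 12)) du + (4*v*(6*u^2 + 21*u*v + 5*u + 18*v^2 + 9*v + 1)) dv.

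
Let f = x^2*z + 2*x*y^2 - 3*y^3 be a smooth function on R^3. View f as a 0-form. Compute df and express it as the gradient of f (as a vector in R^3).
df = (2*x*z + 2*y^2) dx + (y*(4*x - 9*y)) dy + (x^2) dz; grad f = (2*x*z + 2*y^2, y*(4*x - 9*y), x^2)

For a 0-form f, d f = (∂f/∂x) dx + (∂f/∂y) dy + (∂f/∂z) dz. The components of the vector representation are exactly the entries of grad f in Cartesian coordinates:
  ∂f/∂x = 2*x*z + 2*y^2
  ∂f/∂y = y*(4*x - 9*y)
  ∂f/∂z = x^2.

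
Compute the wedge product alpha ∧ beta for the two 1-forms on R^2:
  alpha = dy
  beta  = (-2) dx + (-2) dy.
alpha ∧ beta = (2) dx ∧ dy

Distribute the wedge, using dx_i ∧ dx_j = -dx_j ∧ dx_i and dx_i ∧ dx_i = 0. For each pair (i, j) with i < j, the coefficient of dx_i ∧ dx_j in alpha ∧ beta is (alpha_i * beta_j - alpha_j * beta_i). Collecting: alpha ∧ beta = (2) dx ∧ dy.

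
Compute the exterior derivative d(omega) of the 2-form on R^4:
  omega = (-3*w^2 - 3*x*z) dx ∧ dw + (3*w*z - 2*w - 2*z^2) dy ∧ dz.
d(omega) = (3*x) dx ∧ dz ∧ dw + (3*z - 2) dy ∧ dz ∧ dw

For a 2-form omega = sum_{i<j} g_{ij} dx_i ∧ dx_j, the exterior derivative is
  d(omega) = sum_{i<j} d(g_{ij}) ∧ dx_i ∧ dx_j = sum_{i<j, k} (∂g_{ij}/∂x_k) dx_k ∧ dx_i ∧ dx_j.
Expand each term, using dx_k ∧ dx_i ∧ dx_j = sgn(permutation) dx_{(a)} ∧ dx_{(b)} ∧ dx_{(c)} with (a < b < c) sorted:
  d(-3*w^2 - 3*x*z) includes (∂/∂z)(-3*w^2 - 3*x*z) dz = (-3*x) dz, which multiplied by dx ∧ dw gives (3*x) dx ∧ dz ∧ dw
  d(3*w*z - 2*w - 2*z^2) includes (∂/∂w)(3*w*z - 2*w - 2*z^2) dw = (3*z - 2) dw, which multiplied by dy ∧ dz gives (3*z - 2) dy ∧ dz ∧ dw
Collecting like 3-forms: d(omega) = (3*x) dx ∧ dz ∧ dw + (3*z - 2) dy ∧ dz ∧ dw.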